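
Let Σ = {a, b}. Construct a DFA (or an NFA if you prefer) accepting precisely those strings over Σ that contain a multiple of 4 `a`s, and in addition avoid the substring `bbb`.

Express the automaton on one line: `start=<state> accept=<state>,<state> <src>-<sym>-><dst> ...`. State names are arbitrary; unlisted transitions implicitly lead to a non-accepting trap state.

Handle the two conditions separately and then intersect. One (4 states) tracks the count of `a`s modulo 4; the other (4 states) tracks partial matches of the forbidden pattern `bbb`. Each combined state is a pair, one component from each; accept when both components accept.
16 states suffice.
          a    b  
>* q0     q1   q2 
   q1     q3   q4 
 * q2     q1   q5 
   q3     q6   q7 
   q4     q3   q8 
 * q5     q1   q9 
   q6     q0  q10 
   q7     q6  q11 
   q8     q3  q12 
   q9    q12   q9 
   q10    q0  q13 
   q11    q6  q14 
   q12   q14  q12 
   q13    q0  q15 
   q14   q15  q14 
   q15    q9  q15 
(> = start, * = accepting)

start=q0 accept=q0,q2,q5 q0-a->q1 q0-b->q2 q1-a->q3 q1-b->q4 q2-a->q1 q2-b->q5 q3-a->q6 q3-b->q7 q4-a->q3 q4-b->q8 q5-a->q1 q5-b->q9 q6-a->q0 q6-b->q10 q7-a->q6 q7-b->q11 q8-a->q3 q8-b->q12 q9-a->q12 q9-b->q9 q10-a->q0 q10-b->q13 q11-a->q6 q11-b->q14 q12-a->q14 q12-b->q12 q13-a->q0 q13-b->q15 q14-a->q15 q14-b->q14 q15-a->q9 q15-b->q15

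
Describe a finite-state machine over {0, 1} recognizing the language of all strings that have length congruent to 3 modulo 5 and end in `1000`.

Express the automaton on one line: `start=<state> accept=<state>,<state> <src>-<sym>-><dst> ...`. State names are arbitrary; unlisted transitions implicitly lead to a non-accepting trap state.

Handle the two conditions separately and then intersect. One (5 states) tracks the input length modulo 5; the other (5 states) tracks how much of the suffix `1000` has currently been matched. Each combined state is a pair, one component from each; accept when both components accept. After merging equivalent states the machine shrinks.
        0   1  
>  q0   q1  q1 
   q1   q2  q2 
   q2   q3  q3 
   q3   q4  q4 
   q4   q0  q5 
   q5   q6  q1 
   q6   q7  q2 
   q7   q8  q3 
 * q8   q4  q4 
(> = start, * = accepting)

start=q0 accept=q8 q0-0->q1 q0-1->q1 q1-0->q2 q1-1->q2 q2-0->q3 q2-1->q3 q3-0->q4 q3-1->q4 q4-0->q0 q4-1->q5 q5-0->q6 q5-1->q1 q6-0->q7 q6-1->q2 q7-0->q8 q7-1->q3 q8-0->q4 q8-1->q4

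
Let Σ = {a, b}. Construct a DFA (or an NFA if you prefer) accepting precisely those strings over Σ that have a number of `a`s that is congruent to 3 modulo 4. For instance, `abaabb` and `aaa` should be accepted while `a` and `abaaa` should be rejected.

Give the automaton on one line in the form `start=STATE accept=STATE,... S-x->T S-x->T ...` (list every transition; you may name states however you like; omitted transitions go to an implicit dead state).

Keep the running count of `a`s modulo 4: each `a` advances along the cycle s0 → s1 → s2 → s3 → s0 while other symbols loop. Accept at s3.
        a   b  
>  s0   s1  s0 
   s1   s2  s1 
   s2   s3  s2 
 * s3   s0  s3 
(> = start, * = accepting)

start=s0 accept=s3 s0-a->s1 s0-b->s0 s1-a->s2 s1-b->s1 s2-a->s3 s2-b->s2 s3-a->s0 s3-b->s3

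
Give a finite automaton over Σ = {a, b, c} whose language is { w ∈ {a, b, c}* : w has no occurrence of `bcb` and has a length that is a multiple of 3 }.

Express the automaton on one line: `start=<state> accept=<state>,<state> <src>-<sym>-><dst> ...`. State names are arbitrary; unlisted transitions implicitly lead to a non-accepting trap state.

start=S0 accept=S0,S6,S7 S0-a->S1 S0-b->S2 S0-c->S1 S1-a->S3 S1-b->S4 S1-c->S3 S2-a->S3 S2-b->S4 S2-c->S5 S3-a->S0 S3-b->S6 S3-c->S0 S4-a->S0 S4-b->S6 S4-c->S7 S5-a->S0 S5-b->S8 S5-c->S0 S6-a->S1 S6-b->S2 S6-c->S9 S7-a->S1 S7-b->S8 S7-c->S1 S8-a->S8 S8-b->S8 S8-c->S8 S9-a->S3 S9-b->S8 S9-c->S3

Handle the two conditions separately and then intersect. The first has 4 states tracking partial matches of the forbidden pattern `bcb`; the second has 3 states tracking the input length modulo 3. A product state is a pair (one from each), accepting exactly when both do. After merging equivalent states the machine shrinks.
A 10-state machine:
        a   b   c  
>* S0   S1  S2  S1 
   S1   S3  S4  S3 
   S2   S3  S4  S5 
   S3   S0  S6  S0 
   S4   S0  S6  S7 
   S5   S0  S8  S0 
 * S6   S1  S2  S9 
 * S7   S1  S8  S1 
   S8   S8  S8  S8 
   S9   S3  S8  S3 
(> = start, * = accepting)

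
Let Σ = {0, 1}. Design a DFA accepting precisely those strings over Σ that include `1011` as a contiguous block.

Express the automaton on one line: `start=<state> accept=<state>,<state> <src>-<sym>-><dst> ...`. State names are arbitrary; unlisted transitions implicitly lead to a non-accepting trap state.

States S0..S3 record the length of the longest prefix of `1011` that matches the current input suffix. Reaching S4 means `1011` has been seen, and we stay there forever. Accept from S4.
With 5 states:
        0   1  
>  S0   S0  S1 
   S1   S2  S1 
   S2   S0  S3 
   S3   S2  S4 
 * S4   S4  S4 
(> = start, * = accepting)

start=S0 accept=S4 S0-0->S0 S0-1->S1 S1-0->S2 S1-1->S1 S2-0->S0 S2-1->S3 S3-0->S2 S3-1->S4 S4-0->S4 S4-1->S4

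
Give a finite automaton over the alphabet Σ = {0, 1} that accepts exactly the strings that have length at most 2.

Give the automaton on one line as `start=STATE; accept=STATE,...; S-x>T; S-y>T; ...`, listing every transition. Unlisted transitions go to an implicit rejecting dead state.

start=s0; accept=s0,s1,s2; s0-0>s1; s0-1>s1; s1-0>s2; s1-1>s2; s2-0>s3; s2-1>s3; s3-0>s3; s3-1>s3

We only need to distinguish lengths 0, 1, …, 2, and '>2'. Chain s0 → s1 → s2 → s3 on every symbol, with s3 looping. Accepting states: {s0, s1, s2}.
        0   1  
>* s0   s1  s1 
 * s1   s2  s2 
 * s2   s3  s3 
   s3   s3  s3 
(> = start, * = accepting)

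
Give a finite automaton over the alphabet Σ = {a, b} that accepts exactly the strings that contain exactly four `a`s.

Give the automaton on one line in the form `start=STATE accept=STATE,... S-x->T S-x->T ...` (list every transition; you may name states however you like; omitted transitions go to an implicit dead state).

start=q0 accept=q4 q0-a->q1 q0-b->q0 q1-a->q2 q1-b->q1 q2-a->q3 q2-b->q2 q3-a->q4 q3-b->q3 q4-a->q5 q4-b->q4 q5-a->q5 q5-b->q5

Count `a`s, saturating at 5: states q0 through q4 mean 0 through 4 `a`s seen; q5 means more than 4. Each `a` increments (capped at q5); other symbols loop. Accept from {q4}.
        a   b  
>  q0   q1  q0 
   q1   q2  q1 
   q2   q3  q2 
   q3   q4  q3 
 * q4   q5  q4 
   q5   q5  q5 
(> = start, * = accepting)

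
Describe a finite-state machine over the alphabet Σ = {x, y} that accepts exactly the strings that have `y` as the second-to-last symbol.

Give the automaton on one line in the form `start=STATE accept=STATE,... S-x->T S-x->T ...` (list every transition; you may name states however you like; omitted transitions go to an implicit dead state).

A DFA must remember the last 2 symbols (since which symbol is second-to-last isn't known until the input ends). Use one state per possible window of the last ≤2 symbols; accept from those whose window starts with `y`.
A 7-state machine:
        x   y  
>  q0   q1  q2 
   q1   q3  q4 
   q2   q5  q6 
   q3   q3  q4 
   q4   q5  q6 
 * q5   q3  q4 
 * q6   q5  q6 
(> = start, * = accepting)

start=q0 accept=q5,q6 q0-x->q1 q0-y->q2 q1-x->q3 q1-y->q4 q2-x->q5 q2-y->q6 q3-x->q3 q3-y->q4 q4-x->q5 q4-y->q6 q5-x->q3 q5-y->q4 q6-x->q5 q6-y->q6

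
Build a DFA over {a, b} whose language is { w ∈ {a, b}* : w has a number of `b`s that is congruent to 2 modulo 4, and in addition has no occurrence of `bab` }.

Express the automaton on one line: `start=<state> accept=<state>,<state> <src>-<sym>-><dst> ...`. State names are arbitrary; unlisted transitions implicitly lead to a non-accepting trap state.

start=q0 accept=q3,q6,q8 q0-a->q0 q0-b->q1 q1-a->q2 q1-b->q3 q2-a->q4 q2-b->q5 q3-a->q6 q3-b->q7 q4-a->q4 q4-b->q3 q5-a->q5 q5-b->q5 q6-a->q8 q6-b->q5 q7-a->q9 q7-b->q10 q8-a->q8 q8-b->q7 q9-a->q11 q9-b->q5 q10-a->q12 q10-b->q1 q11-a->q11 q11-b->q10 q12-a->q0 q12-b->q5

Run two small machines in parallel and take their product. One (4 states) tracks the count of `b`s modulo 4; the other (4 states) tracks partial matches of the forbidden pattern `bab`. Each combined state is a pair, one component from each; accept when both components accept. Minimizing collapses redundant product states.
A 13-state machine:
          a    b  
>  q0     q0   q1 
   q1     q2   q3 
   q2     q4   q5 
 * q3     q6   q7 
   q4     q4   q3 
   q5     q5   q5 
 * q6     q8   q5 
   q7     q9  q10 
 * q8     q8   q7 
   q9    q11   q5 
   q10   q12   q1 
   q11   q11  q10 
   q12    q0   q5 
(> = start, * = accepting)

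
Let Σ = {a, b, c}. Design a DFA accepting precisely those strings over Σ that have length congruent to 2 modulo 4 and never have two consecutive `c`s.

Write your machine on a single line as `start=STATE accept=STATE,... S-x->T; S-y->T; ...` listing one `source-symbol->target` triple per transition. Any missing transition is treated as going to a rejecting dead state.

Build one automaton per condition and run them in lockstep. The first has 4 states tracking the input length modulo 4; the second has 3 states tracking partial matches of the forbidden pattern `cc`. A product state is a pair (one from each), accepting exactly when both do.
          a    b    c  
>  s0     s1   s1   s2 
   s1     s3   s3   s4 
   s2     s3   s3   s5 
 * s3     s6   s6   s7 
 * s4     s6   s6   s8 
   s5     s8   s8   s8 
   s6     s0   s0   s9 
   s7     s0   s0  s10 
   s8    s10  s10  s10 
   s9     s1   s1  s11 
   s10   s11  s11  s11 
   s11    s5   s5   s5 
(> = start, * = accepting)

start=s0; accept=s3,s4; s0-a->s1; s0-b->s1; s0-c->s2; s1-a->s3; s1-b->s3; s1-c->s4; s2-a->s3; s2-b->s3; s2-c->s5; s3-a->s6; s3-b->s6; s3-c->s7; s4-a->s6; s4-b->s6; s4-c->s8; s5-a->s8; s5-b->s8; s5-c->s8; s6-a->s0; s6-b->s0; s6-c->s9; s7-a->s0; s7-b->s0; s7-c->s10; s8-a->s10; s8-b->s10; s8-c->s10; s9-a->s1; s9-b->s1; s9-c->s11; s10-a->s11; s10-b->s11; s10-c->s11; s11-a->s5; s11-b->s5; s11-c->s5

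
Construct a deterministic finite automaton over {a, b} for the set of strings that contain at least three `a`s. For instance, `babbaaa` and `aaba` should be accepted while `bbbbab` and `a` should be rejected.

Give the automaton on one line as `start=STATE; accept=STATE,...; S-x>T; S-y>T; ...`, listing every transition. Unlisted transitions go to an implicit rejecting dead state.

start=q0; accept=q3,q4; q0-a>q1; q0-b>q0; q1-a>q2; q1-b>q1; q2-a>q3; q2-b>q2; q3-a>q4; q3-b>q3; q4-a>q4; q4-b>q4

Only the number of `a`s matters, and only up to 4. Make a chain q0 → q1 → q2 → q3 → q4 advanced by each `a` (with q4 absorbing); every other symbol self-loops. The accepting set is {q3, q4}.
A 5-state machine:
        a   b  
>  q0   q1  q0 
   q1   q2  q1 
   q2   q3  q2 
 * q3   q4  q3 
 * q4   q4  q4 
(> = start, * = accepting)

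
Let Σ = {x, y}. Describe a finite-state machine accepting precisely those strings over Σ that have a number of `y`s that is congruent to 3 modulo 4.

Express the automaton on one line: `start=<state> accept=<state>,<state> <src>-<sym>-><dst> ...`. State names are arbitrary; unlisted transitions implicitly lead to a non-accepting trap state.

start=q0 accept=q3 q0-x->q0 q0-y->q1 q1-x->q1 q1-y->q2 q2-x->q2 q2-y->q3 q3-x->q3 q3-y->q0

Keep the running count of `y`s modulo 4: each `y` advances along the cycle q0 → q1 → q2 → q3 → q0 while other symbols loop. Accept at q3.
        x   y  
>  q0   q0  q1 
   q1   q1  q2 
   q2   q2  q3 
 * q3   q3  q0 
(> = start, * = accepting)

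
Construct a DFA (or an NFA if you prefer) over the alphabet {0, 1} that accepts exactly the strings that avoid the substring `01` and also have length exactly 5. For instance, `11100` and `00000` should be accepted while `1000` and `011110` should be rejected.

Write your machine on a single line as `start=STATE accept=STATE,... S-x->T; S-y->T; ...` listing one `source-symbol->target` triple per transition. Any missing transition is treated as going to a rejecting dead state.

Build one automaton per condition and run them in lockstep. The first has 3 states tracking partial matches of the forbidden pattern `01`; the second has 7 states tracking the input length, saturating at 6. A product state is a pair (one from each), accepting exactly when both do. Equivalent product states are then merged.
          0    1  
>  s0     s1   s2 
   s1     s3   s4 
   s2     s3   s5 
   s3     s6   s4 
   s4     s4   s4 
   s5     s6   s7 
   s6     s8   s4 
   s7     s8   s9 
   s8    s10   s4 
   s9    s10  s10 
 * s10    s4   s4 
(> = start, * = accepting)

start=s0; accept=s10; s0-0->s1; s0-1->s2; s1-0->s3; s1-1->s4; s2-0->s3; s2-1->s5; s3-0->s6; s3-1->s4; s4-0->s4; s4-1->s4; s5-0->s6; s5-1->s7; s6-0->s8; s6-1->s4; s7-0->s8; s7-1->s9; s8-0->s10; s8-1->s4; s9-0->s10; s9-1->s10; s10-0->s4; s10-1->s4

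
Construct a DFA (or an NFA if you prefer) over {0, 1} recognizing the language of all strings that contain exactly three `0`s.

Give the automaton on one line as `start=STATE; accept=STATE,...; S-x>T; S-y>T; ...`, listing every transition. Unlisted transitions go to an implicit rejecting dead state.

Count `0`s, saturating at 4: states s0 through s3 mean 0 through 3 `0`s seen; s4 means more than 3. Each `0` increments (capped at s4); other symbols loop. Accept from {s3}.
5 states suffice.
        0   1  
>  s0   s1  s0 
   s1   s2  s1 
   s2   s3  s2 
 * s3   s4  s3 
   s4   s4  s4 
(> = start, * = accepting)

start=s0; accept=s3; s0-0>s1; s0-1>s0; s1-0>s2; s1-1>s1; s2-0>s3; s2-1>s2; s3-0>s4; s3-1>s3; s4-0>s4; s4-1>s4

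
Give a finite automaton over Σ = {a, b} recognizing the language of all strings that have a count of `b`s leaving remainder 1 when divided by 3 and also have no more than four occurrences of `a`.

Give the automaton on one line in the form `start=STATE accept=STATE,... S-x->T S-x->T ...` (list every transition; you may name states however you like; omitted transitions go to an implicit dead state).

Build one automaton per condition and run them in lockstep. One (3 states) tracks the count of `b`s modulo 3; the other (6 states) tracks the count of `a`s, saturating at 5. Each combined state is a pair, one component from each; accept when both components accept.
With 18 states:
          a    b  
>  s0     s1   s2 
   s1     s3   s4 
 * s2     s4   s5 
   s3     s6   s7 
 * s4     s7   s8 
   s5     s8   s0 
   s6     s9  s10 
 * s7    s10  s11 
   s8    s11   s1 
   s9    s12  s13 
 * s10   s13  s14 
   s11   s14   s3 
   s12   s12  s15 
 * s13   s15  s16 
   s14   s16   s6 
   s15   s15  s17 
   s16   s17   s9 
   s17   s17  s12 
(> = start, * = accepting)

start=s0 accept=s2,s4,s7,s10,s13 s0-a->s1 s0-b->s2 s1-a->s3 s1-b->s4 s2-a->s4 s2-b->s5 s3-a->s6 s3-b->s7 s4-a->s7 s4-b->s8 s5-a->s8 s5-b->s0 s6-a->s9 s6-b->s10 s7-a->s10 s7-b->s11 s8-a->s11 s8-b->s1 s9-a->s12 s9-b->s13 s10-a->s13 s10-b->s14 s11-a->s14 s11-b->s3 s12-a->s12 s12-b->s15 s13-a->s15 s13-b->s16 s14-a->s16 s14-b->s6 s15-a->s15 s15-b->s17 s16-a->s17 s16-b->s9 s17-a->s17 s17-b->s12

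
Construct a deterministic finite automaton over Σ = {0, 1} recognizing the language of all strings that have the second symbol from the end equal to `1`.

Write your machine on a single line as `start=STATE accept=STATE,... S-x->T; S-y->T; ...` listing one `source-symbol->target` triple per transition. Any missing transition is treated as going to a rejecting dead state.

start=S0; accept=S5,S6; S0-0->S1; S0-1->S2; S1-0->S3; S1-1->S4; S2-0->S5; S2-1->S6; S3-0->S3; S3-1->S4; S4-0->S5; S4-1->S6; S5-0->S3; S5-1->S4; S6-0->S5; S6-1->S6

Because acceptance depends on a position counted from the end, the machine has to buffer the most recent 2 symbols. Make each state the string of the last up-to-2 symbols read; on input `x` shift the window left and append `x`. Accept when the buffered window has length 2 and begins with `1`.
A 7-state machine:
        0   1  
>  S0   S1  S2 
   S1   S3  S4 
   S2   S5  S6 
   S3   S3  S4 
   S4   S5  S6 
 * S5   S3  S4 
 * S6   S5  S6 
(> = start, * = accepting)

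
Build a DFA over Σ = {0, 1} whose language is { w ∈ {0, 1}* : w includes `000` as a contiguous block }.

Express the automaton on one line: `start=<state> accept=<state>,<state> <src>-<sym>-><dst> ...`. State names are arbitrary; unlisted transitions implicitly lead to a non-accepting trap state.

Track how much of `000` has been matched so far: state s0 is no progress, s3 is the absorbing accept state reached once `000` has occurred. Intermediate states record partial matches; on a mismatch, fall back to the longest reusable overlap.
A 4-state machine:
        0   1  
>  s0   s1  s0 
   s1   s2  s0 
   s2   s3  s0 
 * s3   s3  s3 
(> = start, * = accepting)

start=s0 accept=s3 s0-0->s1 s0-1->s0 s1-0->s2 s1-1->s0 s2-0->s3 s2-1->s0 s3-0->s3 s3-1->s3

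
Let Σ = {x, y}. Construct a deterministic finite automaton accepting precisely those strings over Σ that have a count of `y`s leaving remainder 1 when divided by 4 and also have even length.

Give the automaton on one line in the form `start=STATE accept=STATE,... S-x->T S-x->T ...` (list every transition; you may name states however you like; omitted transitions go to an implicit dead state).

Run two small machines in parallel and take their product. One (4 states) tracks the count of `y`s modulo 4; the other (2 states) tracks the input length modulo 2. Each combined state is a pair, one component from each; accept when both components accept.
With 8 states:
        x   y  
>  s0   s1  s2 
   s1   s0  s3 
   s2   s3  s4 
 * s3   s2  s5 
   s4   s5  s6 
   s5   s4  s7 
   s6   s7  s0 
   s7   s6  s1 
(> = start, * = accepting)

start=s0 accept=s3 s0-x->s1 s0-y->s2 s1-x->s0 s1-y->s3 s2-x->s3 s2-y->s4 s3-x->s2 s3-y->s5 s4-x->s5 s4-y->s6 s5-x->s4 s5-y->s7 s6-x->s7 s6-y->s0 s7-x->s6 s7-y->s1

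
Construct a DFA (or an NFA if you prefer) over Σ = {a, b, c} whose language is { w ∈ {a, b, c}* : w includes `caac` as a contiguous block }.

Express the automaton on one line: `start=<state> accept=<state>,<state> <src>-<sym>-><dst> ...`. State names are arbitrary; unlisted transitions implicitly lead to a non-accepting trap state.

States S0..S3 record the length of the longest prefix of `caac` that matches the current input suffix. Reaching S4 means `caac` has been seen, and we stay there forever. Accept from S4.
5 states suffice.
        a   b   c  
>  S0   S0  S0  S1 
   S1   S2  S0  S1 
   S2   S3  S0  S1 
   S3   S0  S0  S4 
 * S4   S4  S4  S4 
(> = start, * = accepting)

start=S0 accept=S4 S0-a->S0 S0-b->S0 S0-c->S1 S1-a->S2 S1-b->S0 S1-c->S1 S2-a->S3 S2-b->S0 S2-c->S1 S3-a->S0 S3-b->S0 S3-c->S4 S4-a->S4 S4-b->S4 S4-c->S4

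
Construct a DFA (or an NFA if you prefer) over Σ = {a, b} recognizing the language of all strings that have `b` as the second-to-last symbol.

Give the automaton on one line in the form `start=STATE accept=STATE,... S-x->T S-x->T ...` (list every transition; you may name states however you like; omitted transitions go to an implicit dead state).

start=s0 accept=s5,s6 s0-a->s1 s0-b->s2 s1-a->s3 s1-b->s4 s2-a->s5 s2-b->s6 s3-a->s3 s3-b->s4 s4-a->s5 s4-b->s6 s5-a->s3 s5-b->s4 s6-a->s5 s6-b->s6

A DFA must remember the last 2 symbols (since which symbol is second-to-last isn't known until the input ends). Use one state per possible window of the last ≤2 symbols; accept from those whose window starts with `b`.
        a   b  
>  s0   s1  s2 
   s1   s3  s4 
   s2   s5  s6 
   s3   s3  s4 
   s4   s5  s6 
 * s5   s3  s4 
 * s6   s5  s6 
(> = start, * = accepting)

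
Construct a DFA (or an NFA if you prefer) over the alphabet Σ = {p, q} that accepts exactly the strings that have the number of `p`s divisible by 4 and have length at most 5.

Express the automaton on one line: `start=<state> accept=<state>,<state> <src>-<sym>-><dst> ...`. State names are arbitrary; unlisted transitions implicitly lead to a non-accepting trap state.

Build one automaton per condition and run them in lockstep. The first has 4 states tracking the count of `p`s modulo 4; the second has 7 states tracking the input length, saturating at 6. A product state is a pair (one from each), accepting exactly when both do.
22 states suffice.
          p    q  
>* s0     s1   s2 
   s1     s3   s4 
 * s2     s4   s5 
   s3     s6   s7 
   s4     s7   s8 
 * s5     s8   s9 
   s6    s10  s11 
   s7    s11  s12 
   s8    s12  s13 
 * s9    s13  s10 
 * s10   s14  s15 
   s11   s15  s16 
   s12   s16  s17 
   s13   s17  s14 
   s14   s18  s19 
 * s15   s19  s20 
   s16   s20  s21 
   s17   s21  s18 
   s18   s21  s18 
   s19   s18  s19 
   s20   s19  s20 
   s21   s20  s21 
(> = start, * = accepting)

start=s0 accept=s0,s2,s5,s9,s10,s15 s0-p->s1 s0-q->s2 s1-p->s3 s1-q->s4 s2-p->s4 s2-q->s5 s3-p->s6 s3-q->s7 s4-p->s7 s4-q->s8 s5-p->s8 s5-q->s9 s6-p->s10 s6-q->s11 s7-p->s11 s7-q->s12 s8-p->s12 s8-q->s13 s9-p->s13 s9-q->s10 s10-p->s14 s10-q->s15 s11-p->s15 s11-q->s16 s12-p->s16 s12-q->s17 s13-p->s17 s13-q->s14 s14-p->s18 s14-q->s19 s15-p->s19 s15-q->s20 s16-p->s20 s16-q->s21 s17-p->s21 s17-q->s18 s18-p->s21 s18-q->s18 s19-p->s18 s19-q->s19 s20-p->s19 s20-q->s20 s21-p->s20 s21-q->s21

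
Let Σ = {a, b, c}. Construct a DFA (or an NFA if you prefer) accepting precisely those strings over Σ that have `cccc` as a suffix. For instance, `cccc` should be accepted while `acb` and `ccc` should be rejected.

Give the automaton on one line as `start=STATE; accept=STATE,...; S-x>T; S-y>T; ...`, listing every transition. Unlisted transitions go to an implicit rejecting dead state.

start=S0; accept=S4; S0-a>S0; S0-b>S0; S0-c>S1; S1-a>S0; S1-b>S0; S1-c>S2; S2-a>S0; S2-b>S0; S2-c>S3; S3-a>S0; S3-b>S0; S3-c>S4; S4-a>S0; S4-b>S0; S4-c>S4

Let each state record the length of the longest suffix of the input read so far that is also a prefix of `cccc`. S1 means the last symbol is `c`; S2 means the last 2 symbols are `cc`; S3 means the last 3 symbols are `ccc`; S4 means the last 4 symbols are `cccc`. Accept only at S4, where the string currently ends in `cccc`.
With 5 states:
        a   b   c  
>  S0   S0  S0  S1 
   S1   S0  S0  S2 
   S2   S0  S0  S3 
   S3   S0  S0  S4 
 * S4   S0  S0  S4 
(> = start, * = accepting)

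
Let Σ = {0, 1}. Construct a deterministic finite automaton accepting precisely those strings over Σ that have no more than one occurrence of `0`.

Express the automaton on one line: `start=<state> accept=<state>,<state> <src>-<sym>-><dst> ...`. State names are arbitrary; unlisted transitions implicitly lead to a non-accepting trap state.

start=s0 accept=s0,s1 s0-0->s1 s0-1->s0 s1-0->s2 s1-1->s1 s2-0->s2 s2-1->s2

Count `0`s, saturating at 2: state s0 means no `0` yet, s1 means one `0` seen, s2 means more than one. Each `0` increments (capped at s2); other symbols loop. Accept from {s0, s1}.
A 3-state machine:
        0   1  
>* s0   s1  s0 
 * s1   s2  s1 
   s2   s2  s2 
(> = start, * = accepting)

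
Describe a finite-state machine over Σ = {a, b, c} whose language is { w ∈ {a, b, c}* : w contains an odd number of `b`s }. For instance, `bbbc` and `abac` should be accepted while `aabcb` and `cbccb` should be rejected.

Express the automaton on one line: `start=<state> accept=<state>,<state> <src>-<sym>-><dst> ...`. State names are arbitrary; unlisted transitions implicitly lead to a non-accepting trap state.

start=q0 accept=q1 q0-a->q0 q0-b->q1 q0-c->q0 q1-a->q1 q1-b->q0 q1-c->q1

Keep the running count of `b`s modulo 2: each `b` advances along the cycle q0 → q1 → q0 while other symbols loop. Accept at q1.
A 2-state machine:
        a   b   c  
>  q0   q0  q1  q0 
 * q1   q1  q0  q1 
(> = start, * = accepting)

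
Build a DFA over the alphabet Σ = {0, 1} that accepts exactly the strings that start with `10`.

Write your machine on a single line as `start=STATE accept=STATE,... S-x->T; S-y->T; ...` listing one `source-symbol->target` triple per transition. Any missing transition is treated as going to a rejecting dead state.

Walk along `10` while the input agrees: from q0 take `1` to q1, and so on. Any deviation drops to the rejecting sink q3. Once q2 is reached the prefix is confirmed and every continuation is accepted.
A 4-state machine:
        0   1  
>  q0   q3  q1 
   q1   q2  q3 
 * q2   q2  q2 
   q3   q3  q3 
(> = start, * = accepting)

start=q0; accept=q2; q0-0->q3; q0-1->q1; q1-0->q2; q1-1->q3; q2-0->q2; q2-1->q2; q3-0->q3; q3-1->q3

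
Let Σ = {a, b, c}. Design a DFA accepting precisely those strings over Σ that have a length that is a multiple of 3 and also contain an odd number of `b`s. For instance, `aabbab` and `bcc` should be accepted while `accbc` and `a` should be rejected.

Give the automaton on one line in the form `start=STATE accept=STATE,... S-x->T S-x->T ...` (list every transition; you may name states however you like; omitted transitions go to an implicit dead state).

Run two small machines in parallel and take their product. The first has 3 states tracking the input length modulo 3; the second has 2 states tracking the count of `b`s modulo 2. A product state is a pair (one from each), accepting exactly when both do.
A 6-state machine:
        a   b   c  
>  s0   s1  s2  s1 
   s1   s3  s4  s3 
   s2   s4  s3  s4 
   s3   s0  s5  s0 
   s4   s5  s0  s5 
 * s5   s2  s1  s2 
(> = start, * = accepting)

start=s0 accept=s5 s0-a->s1 s0-b->s2 s0-c->s1 s1-a->s3 s1-b->s4 s1-c->s3 s2-a->s4 s2-b->s3 s2-c->s4 s3-a->s0 s3-b->s5 s3-c->s0 s4-a->s5 s4-b->s0 s4-c->s5 s5-a->s2 s5-b->s1 s5-c->s2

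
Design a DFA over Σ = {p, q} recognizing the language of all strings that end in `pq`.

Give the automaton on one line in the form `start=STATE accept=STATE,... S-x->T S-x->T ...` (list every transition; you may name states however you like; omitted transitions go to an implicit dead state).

start=A accept=C A-p->B A-q->A B-p->B B-q->C C-p->B C-q->A

Remember how much of `pq` the current input suffix matches. State A means no match yet; B means the last symbol is `p`; C means the last 2 symbols are `pq`. Only C accepts. On a mismatch, fall back to the longest proper suffix that is still a prefix of `pq`.
       p  q 
>  A   B  A 
   B   B  C 
 * C   B  A 
(> = start, * = accepting)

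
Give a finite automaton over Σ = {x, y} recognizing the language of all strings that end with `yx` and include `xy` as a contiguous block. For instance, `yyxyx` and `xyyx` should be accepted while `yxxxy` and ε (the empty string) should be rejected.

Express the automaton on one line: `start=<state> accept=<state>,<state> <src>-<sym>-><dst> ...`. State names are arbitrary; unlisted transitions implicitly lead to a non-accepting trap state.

Handle the two conditions separately and then intersect. One (3 states) tracks how much of the suffix `yx` has currently been matched; the other (3 states) tracks whether and how much of `xy` has been seen. Each combined state is a pair, one component from each; accept when both components accept. After merging equivalent states the machine shrinks.
4 states suffice.
       x  y 
>  A   B  A 
   B   B  C 
   C   D  C 
 * D   B  C 
(> = start, * = accepting)

start=A accept=D A-x->B A-y->A B-x->B B-y->C C-x->D C-y->C D-x->B D-y->C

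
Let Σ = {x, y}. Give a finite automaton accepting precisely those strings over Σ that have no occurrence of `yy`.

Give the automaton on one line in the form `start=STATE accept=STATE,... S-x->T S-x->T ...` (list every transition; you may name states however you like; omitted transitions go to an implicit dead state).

start=A accept=A,B A-x->A A-y->B B-x->A B-y->C C-x->C C-y->C

This is the complement of 'contains `yy`'. Use the same substring-matching states — A through C holding how much of `yy` has just been matched — but flip the accepting set: everything except the trap C accepts.
3 states suffice.
       x  y 
>* A   A  B 
 * B   A  C 
   C   C  C 
(> = start, * = accepting)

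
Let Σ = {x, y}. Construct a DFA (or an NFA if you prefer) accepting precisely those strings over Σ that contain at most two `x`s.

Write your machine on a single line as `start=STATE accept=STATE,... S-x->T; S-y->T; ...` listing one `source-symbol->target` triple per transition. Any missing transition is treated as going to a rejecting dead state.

start=q0; accept=q0,q1,q2; q0-x->q1; q0-y->q0; q1-x->q2; q1-y->q1; q2-x->q3; q2-y->q2; q3-x->q3; q3-y->q3

Count `x`s, saturating at 3: states q0 through q2 mean 0 through 2 `x`s seen; q3 means more than 2. Each `x` increments (capped at q3); other symbols loop. Accept from {q0, q1, q2}.
4 states suffice.
        x   y  
>* q0   q1  q0 
 * q1   q2  q1 
 * q2   q3  q2 
   q3   q3  q3 
(> = start, * = accepting)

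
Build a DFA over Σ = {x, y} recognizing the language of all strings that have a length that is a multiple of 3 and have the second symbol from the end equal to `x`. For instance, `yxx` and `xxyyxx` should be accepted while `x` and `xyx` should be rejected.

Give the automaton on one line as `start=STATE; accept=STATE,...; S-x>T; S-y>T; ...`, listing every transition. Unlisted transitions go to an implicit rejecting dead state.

start=A; accept=H,I; A-x>B; A-y>C; B-x>D; B-y>E; C-x>F; C-y>G; D-x>H; D-y>I; E-x>J; E-y>K; F-x>H; F-y>I; G-x>J; G-y>K; H-x>L; H-y>M; I-x>N; I-y>O; J-x>L; J-y>M; K-x>N; K-y>O; L-x>D; L-y>E; M-x>F; M-y>G; N-x>D; N-y>E; O-x>F; O-y>G

Handle the two conditions separately and then intersect. The first has 3 states tracking the input length modulo 3; the second has 7 states tracking the last 2 symbols read. A product state is a pair (one from each), accepting exactly when both do.
15 states suffice.
       x  y 
>  A   B  C 
   B   D  E 
   C   F  G 
   D   H  I 
   E   J  K 
   F   H  I 
   G   J  K 
 * H   L  M 
 * I   N  O 
   J   L  M 
   K   N  O 
   L   D  E 
   M   F  G 
   N   D  E 
   O   F  G 
(> = start, * = accepting)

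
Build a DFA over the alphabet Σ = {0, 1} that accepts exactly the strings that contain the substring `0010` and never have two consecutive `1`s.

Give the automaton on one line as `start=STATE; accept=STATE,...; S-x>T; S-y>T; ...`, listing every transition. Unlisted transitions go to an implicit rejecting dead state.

Handle the two conditions separately and then intersect. One (5 states) tracks whether and how much of `0010` has been seen; the other (3 states) tracks partial matches of the forbidden pattern `11`. Each combined state is a pair, one component from each; accept when both components accept. After merging equivalent states the machine shrinks.
An 8-state machine:
        0   1  
>  S0   S1  S2 
   S1   S3  S2 
   S2   S1  S4 
   S3   S3  S5 
   S4   S4  S4 
   S5   S6  S4 
 * S6   S6  S7 
 * S7   S6  S4 
(> = start, * = accepting)

start=S0; accept=S6,S7; S0-0>S1; S0-1>S2; S1-0>S3; S1-1>S2; S2-0>S1; S2-1>S4; S3-0>S3; S3-1>S5; S4-0>S4; S4-1>S4; S5-0>S6; S5-1>S4; S6-0>S6; S6-1>S7; S7-0>S6; S7-1>S4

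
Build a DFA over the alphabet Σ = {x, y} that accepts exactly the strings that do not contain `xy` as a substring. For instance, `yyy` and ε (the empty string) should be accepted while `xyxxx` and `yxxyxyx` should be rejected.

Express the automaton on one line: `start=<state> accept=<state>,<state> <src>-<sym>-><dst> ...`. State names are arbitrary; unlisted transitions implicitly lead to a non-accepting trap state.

start=S0 accept=S0,S1 S0-x->S1 S0-y->S0 S1-x->S1 S1-y->S2 S2-x->S2 S2-y->S2

This is the complement of 'contains `xy`'. Use the same substring-matching states — S0 through S2 holding how much of `xy` has just been matched — but flip the accepting set: everything except the trap S2 accepts.
A 3-state machine:
        x   y  
>* S0   S1  S0 
 * S1   S1  S2 
   S2   S2  S2 
(> = start, * = accepting)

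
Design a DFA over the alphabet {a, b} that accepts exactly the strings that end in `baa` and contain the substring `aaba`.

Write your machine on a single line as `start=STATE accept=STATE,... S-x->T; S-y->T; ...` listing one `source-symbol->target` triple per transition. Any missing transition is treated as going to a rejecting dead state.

start=q0; accept=q8; q0-a->q1; q0-b->q2; q1-a->q3; q1-b->q2; q2-a->q4; q2-b->q2; q3-a->q3; q3-b->q5; q4-a->q6; q4-b->q2; q5-a->q7; q5-b->q2; q6-a->q3; q6-b->q5; q7-a->q8; q7-b->q9; q8-a->q10; q8-b->q9; q9-a->q7; q9-b->q9; q10-a->q10; q10-b->q9

Handle the two conditions separately and then intersect. The first has 4 states tracking how much of the suffix `baa` has currently been matched; the second has 5 states tracking whether and how much of `aaba` has been seen. A product state is a pair (one from each), accepting exactly when both do.
With 11 states:
          a    b  
>  q0     q1   q2 
   q1     q3   q2 
   q2     q4   q2 
   q3     q3   q5 
   q4     q6   q2 
   q5     q7   q2 
   q6     q3   q5 
   q7     q8   q9 
 * q8    q10   q9 
   q9     q7   q9 
   q10   q10   q9 
(> = start, * = accepting)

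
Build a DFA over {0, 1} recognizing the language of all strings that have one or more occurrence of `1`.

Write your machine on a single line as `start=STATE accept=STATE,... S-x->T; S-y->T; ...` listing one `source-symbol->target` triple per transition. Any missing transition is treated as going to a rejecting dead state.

Only the number of `1`s matters, and only up to 2. Make a chain q0 → q1 → q2 advanced by each `1` (with q2 absorbing); every other symbol self-loops. The accepting set is {q1, q2}.
A 3-state machine:
        0   1  
>  q0   q0  q1 
 * q1   q1  q2 
 * q2   q2  q2 
(> = start, * = accepting)

start=q0; accept=q1,q2; q0-0->q0; q0-1->q1; q1-0->q1; q1-1->q2; q2-0->q2; q2-1->q2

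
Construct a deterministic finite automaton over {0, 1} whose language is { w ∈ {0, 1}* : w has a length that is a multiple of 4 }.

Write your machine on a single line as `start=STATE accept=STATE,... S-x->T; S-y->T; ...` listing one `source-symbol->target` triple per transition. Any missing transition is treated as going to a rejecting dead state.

Only the length mod 4 matters, so use a 4-cycle: from any state, every input symbol moves to the next state, wrapping q3 back to q0. Mark q0 accepting.
A 4-state machine:
        0   1  
>* q0   q1  q1 
   q1   q2  q2 
   q2   q3  q3 
   q3   q0  q0 
(> = start, * = accepting)

start=q0; accept=q0; q0-0->q1; q0-1->q1; q1-0->q2; q1-1->q2; q2-0->q3; q2-1->q3; q3-0->q0; q3-1->q0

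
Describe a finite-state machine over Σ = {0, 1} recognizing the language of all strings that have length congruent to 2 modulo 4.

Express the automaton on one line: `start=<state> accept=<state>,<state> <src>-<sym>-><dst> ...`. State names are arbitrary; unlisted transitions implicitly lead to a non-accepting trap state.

start=q0 accept=q2 q0-0->q1 q0-1->q1 q1-0->q2 q1-1->q2 q2-0->q3 q2-1->q3 q3-0->q0 q3-1->q0

Only the length mod 4 matters, so use a 4-cycle: from any state, every input symbol moves to the next state, wrapping q3 back to q0. Mark q2 accepting.
        0   1  
>  q0   q1  q1 
   q1   q2  q2 
 * q2   q3  q3 
   q3   q0  q0 
(> = start, * = accepting)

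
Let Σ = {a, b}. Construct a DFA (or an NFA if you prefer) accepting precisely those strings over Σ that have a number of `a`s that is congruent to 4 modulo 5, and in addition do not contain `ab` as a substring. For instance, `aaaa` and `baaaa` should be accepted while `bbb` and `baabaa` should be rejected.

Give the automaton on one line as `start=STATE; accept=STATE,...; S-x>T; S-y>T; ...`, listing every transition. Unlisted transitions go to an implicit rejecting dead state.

start=s0; accept=s5; s0-a>s1; s0-b>s0; s1-a>s2; s1-b>s3; s2-a>s4; s2-b>s3; s3-a>s3; s3-b>s3; s4-a>s5; s4-b>s3; s5-a>s6; s5-b>s3; s6-a>s1; s6-b>s3

Handle the two conditions separately and then intersect. The first has 5 states tracking the count of `a`s modulo 5; the second has 3 states tracking partial matches of the forbidden pattern `ab`. A product state is a pair (one from each), accepting exactly when both do. Equivalent product states are then merged.
        a   b  
>  s0   s1  s0 
   s1   s2  s3 
   s2   s4  s3 
   s3   s3  s3 
   s4   s5  s3 
 * s5   s6  s3 
   s6   s1  s3 
(> = start, * = accepting)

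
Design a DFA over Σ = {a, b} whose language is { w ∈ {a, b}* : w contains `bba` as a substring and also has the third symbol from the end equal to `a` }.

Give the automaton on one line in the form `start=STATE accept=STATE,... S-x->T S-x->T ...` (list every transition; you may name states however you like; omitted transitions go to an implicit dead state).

start=q0 accept=q17,q18,q19,q20 q0-a->q1 q0-b->q2 q1-a->q3 q1-b->q4 q2-a->q5 q2-b->q6 q3-a->q7 q3-b->q8 q4-a->q9 q4-b->q10 q5-a->q11 q5-b->q12 q6-a->q13 q6-b->q14 q7-a->q7 q7-b->q8 q8-a->q9 q8-b->q10 q9-a->q11 q9-b->q12 q10-a->q13 q10-b->q14 q11-a->q7 q11-b->q8 q12-a->q9 q12-b->q10 q13-a->q15 q13-b->q16 q14-a->q13 q14-b->q14 q15-a->q17 q15-b->q18 q16-a->q19 q16-b->q20 q17-a->q17 q17-b->q18 q18-a->q19 q18-b->q20 q19-a->q15 q19-b->q16 q20-a->q13 q20-b->q21 q21-a->q13 q21-b->q21

Run two small machines in parallel and take their product. One (4 states) tracks whether and how much of `bba` has been seen; the other (15 states) tracks the last 3 symbols read. Each combined state is a pair, one component from each; accept when both components accept.
          a    b  
>  q0     q1   q2 
   q1     q3   q4 
   q2     q5   q6 
   q3     q7   q8 
   q4     q9  q10 
   q5    q11  q12 
   q6    q13  q14 
   q7     q7   q8 
   q8     q9  q10 
   q9    q11  q12 
   q10   q13  q14 
   q11    q7   q8 
   q12    q9  q10 
   q13   q15  q16 
   q14   q13  q14 
   q15   q17  q18 
   q16   q19  q20 
 * q17   q17  q18 
 * q18   q19  q20 
 * q19   q15  q16 
 * q20   q13  q21 
   q21   q13  q21 
(> = start, * = accepting)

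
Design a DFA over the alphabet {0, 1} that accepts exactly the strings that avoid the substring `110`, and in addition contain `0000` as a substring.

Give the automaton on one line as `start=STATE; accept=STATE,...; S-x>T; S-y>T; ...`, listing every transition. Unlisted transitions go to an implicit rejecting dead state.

Handle the two conditions separately and then intersect. One (4 states) tracks partial matches of the forbidden pattern `110`; the other (5 states) tracks whether and how much of `0000` has been seen. Each combined state is a pair, one component from each; accept when both components accept. Minimizing collapses redundant product states.
A 9-state machine:
        0   1  
>  q0   q1  q2 
   q1   q3  q2 
   q2   q1  q4 
   q3   q5  q2 
   q4   q4  q4 
   q5   q6  q2 
 * q6   q6  q7 
 * q7   q6  q8 
 * q8   q4  q8 
(> = start, * = accepting)

start=q0; accept=q6,q7,q8; q0-0>q1; q0-1>q2; q1-0>q3; q1-1>q2; q2-0>q1; q2-1>q4; q3-0>q5; q3-1>q2; q4-0>q4; q4-1>q4; q5-0>q6; q5-1>q2; q6-0>q6; q6-1>q7; q7-0>q6; q7-1>q8; q8-0>q4; q8-1>q8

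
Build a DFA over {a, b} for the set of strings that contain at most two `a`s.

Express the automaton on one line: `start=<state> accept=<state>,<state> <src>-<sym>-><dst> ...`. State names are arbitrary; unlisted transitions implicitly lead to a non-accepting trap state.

start=q0 accept=q0,q1,q2 q0-a->q1 q0-b->q0 q1-a->q2 q1-b->q1 q2-a->q3 q2-b->q2 q3-a->q3 q3-b->q3

Count `a`s, saturating at 3: states q0 through q2 mean 0 through 2 `a`s seen; q3 means more than 2. Each `a` increments (capped at q3); other symbols loop. Accept from {q0, q1, q2}.
A 4-state machine:
        a   b  
>* q0   q1  q0 
 * q1   q2  q1 
 * q2   q3  q2 
   q3   q3  q3 
(> = start, * = accepting)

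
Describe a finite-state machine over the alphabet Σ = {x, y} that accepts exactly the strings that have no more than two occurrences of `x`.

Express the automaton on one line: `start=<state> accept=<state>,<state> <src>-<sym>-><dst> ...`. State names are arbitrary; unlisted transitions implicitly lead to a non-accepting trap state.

Only the number of `x`s matters, and only up to 3. Make a chain A → B → C → D advanced by each `x` (with D absorbing); every other symbol self-loops. The accepting set is {A, B, C}.
A 4-state machine:
       x  y 
>* A   B  A 
 * B   C  B 
 * C   D  C 
   D   D  D 
(> = start, * = accepting)

start=A accept=A,B,C A-x->B A-y->A B-x->C B-y->B C-x->D C-y->C D-x->D D-y->D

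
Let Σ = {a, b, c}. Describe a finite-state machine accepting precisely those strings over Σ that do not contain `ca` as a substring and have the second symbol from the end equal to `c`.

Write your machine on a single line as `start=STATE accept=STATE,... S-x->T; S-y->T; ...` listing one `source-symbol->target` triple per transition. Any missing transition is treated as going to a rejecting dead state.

start=S0; accept=S3,S4; S0-a->S0; S0-b->S0; S0-c->S1; S1-a->S2; S1-b->S3; S1-c->S4; S2-a->S2; S2-b->S2; S2-c->S2; S3-a->S0; S3-b->S0; S3-c->S1; S4-a->S2; S4-b->S3; S4-c->S4

Build one automaton per condition and run them in lockstep. The first has 3 states tracking partial matches of the forbidden pattern `ca`; the second has 13 states tracking the last 2 symbols read. A product state is a pair (one from each), accepting exactly when both do. Equivalent product states are then merged.
A 5-state machine:
        a   b   c  
>  S0   S0  S0  S1 
   S1   S2  S3  S4 
   S2   S2  S2  S2 
 * S3   S0  S0  S1 
 * S4   S2  S3  S4 
(> = start, * = accepting)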